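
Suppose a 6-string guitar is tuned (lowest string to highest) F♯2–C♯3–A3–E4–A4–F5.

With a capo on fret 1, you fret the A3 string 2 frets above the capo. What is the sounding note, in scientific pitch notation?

The capo raises the open A3 by 1 semitone to A♯3; fretting 2 more gives A3 + 1 + 2 = A3 + 3 semitones = C4.

C4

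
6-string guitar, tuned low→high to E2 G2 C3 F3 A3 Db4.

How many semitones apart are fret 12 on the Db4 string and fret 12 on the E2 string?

21 semitones

Db4 at fret 12 → Db5 (MIDI 73); E2 at fret 12 → E3 (MIDI 52).
73 − 52 = 21, so the two pitches are 21 semitones apart, with Db5 the higher.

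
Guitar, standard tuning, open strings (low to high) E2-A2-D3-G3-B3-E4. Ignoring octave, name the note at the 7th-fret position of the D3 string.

The open D3 string plus 7 semitones: D–D#–E–F–F#–G–G#–A.

A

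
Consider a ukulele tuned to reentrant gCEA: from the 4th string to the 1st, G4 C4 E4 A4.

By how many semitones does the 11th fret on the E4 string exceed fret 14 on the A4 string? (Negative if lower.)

E4 at fret 11 → D♯5 (MIDI 75); A4 at fret 14 → B5 (MIDI 83).
75 − 83 = -8, so the two pitches are 8 semitones apart.

-8 semitones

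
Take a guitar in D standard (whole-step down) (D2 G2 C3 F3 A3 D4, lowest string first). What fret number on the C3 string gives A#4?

A#4 is 22 semitones above the open C3 (C–C#–D–D#–…–G#–A–A#), so it sits at fret 22.

22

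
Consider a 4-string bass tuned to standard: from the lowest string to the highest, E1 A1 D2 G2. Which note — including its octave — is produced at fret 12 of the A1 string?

A2

The open A1 string plus 12 semitones: A–A#–B–C–…–G–G#–A.
The walk passes from B into C once, so the octave number goes from 1 to 2.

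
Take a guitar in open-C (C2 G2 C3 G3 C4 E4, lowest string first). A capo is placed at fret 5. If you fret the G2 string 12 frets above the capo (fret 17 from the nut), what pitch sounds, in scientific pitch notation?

The capo raises the open G2 by 5 semitones to C3; fretting 12 more gives G2 + 5 + 12 = G2 + 17 semitones = C4.

C4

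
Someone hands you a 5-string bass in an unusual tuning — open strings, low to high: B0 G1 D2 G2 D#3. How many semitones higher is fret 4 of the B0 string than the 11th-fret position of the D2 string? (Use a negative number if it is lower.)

B0 at fret 4 → D#1 (MIDI 27); D2 at fret 11 → C#3 (MIDI 49).
27 − 49 = -22, so the two pitches are 22 semitones apart.

-22 semitones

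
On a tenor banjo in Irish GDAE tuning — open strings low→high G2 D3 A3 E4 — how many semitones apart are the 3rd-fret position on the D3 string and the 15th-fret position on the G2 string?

D3 at fret 3 → F3 (MIDI 53); G2 at fret 15 → A#3 (MIDI 58).
53 − 58 = -5, so the two pitches are 5 semitones apart, with A#3 the higher.

5 semitones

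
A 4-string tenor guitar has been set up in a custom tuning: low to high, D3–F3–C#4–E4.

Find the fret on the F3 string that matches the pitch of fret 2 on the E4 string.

13

Fret 2 on E4 is MIDI 64 + 2 = 66 (F#4). On the F3 string (open MIDI 53), that pitch is 66 − 53 = fret 13.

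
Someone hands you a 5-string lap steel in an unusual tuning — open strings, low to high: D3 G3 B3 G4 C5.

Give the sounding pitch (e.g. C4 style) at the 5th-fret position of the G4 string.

C5

The open G4 string plus 5 semitones: G–Ab–A–Bb–B–C.
The walk passes from B into C once, so the octave number goes from 4 to 5.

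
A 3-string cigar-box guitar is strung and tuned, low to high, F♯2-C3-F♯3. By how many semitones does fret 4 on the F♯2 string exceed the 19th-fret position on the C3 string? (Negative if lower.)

F♯2 at fret 4 → A♯2 (MIDI 46); C3 at fret 19 → G4 (MIDI 67).
46 − 67 = -21, so the two pitches are 21 semitones apart.

-21 semitones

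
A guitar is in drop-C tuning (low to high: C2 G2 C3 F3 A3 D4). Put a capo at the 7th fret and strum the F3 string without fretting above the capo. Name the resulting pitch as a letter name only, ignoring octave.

The capo raises the open F3 by 7 semitones to C4; fretting 0 more gives F3 + 7 + 0 = F3 + 7 semitones, landing on C.

C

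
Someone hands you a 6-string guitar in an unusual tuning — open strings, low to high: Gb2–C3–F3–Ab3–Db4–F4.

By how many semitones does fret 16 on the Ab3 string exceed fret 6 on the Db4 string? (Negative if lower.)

Ab3 at fret 16 → C5 (MIDI 72); Db4 at fret 6 → G4 (MIDI 67).
72 − 67 = 5, so the two pitches are 5 semitones apart.

5 semitones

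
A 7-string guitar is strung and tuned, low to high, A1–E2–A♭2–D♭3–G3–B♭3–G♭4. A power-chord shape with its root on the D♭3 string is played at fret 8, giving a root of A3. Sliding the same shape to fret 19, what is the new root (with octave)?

A♭4

Moving from fret 8 to fret 19 shifts the root by 11 semitones.
A3 up 11 semitones is A♭4.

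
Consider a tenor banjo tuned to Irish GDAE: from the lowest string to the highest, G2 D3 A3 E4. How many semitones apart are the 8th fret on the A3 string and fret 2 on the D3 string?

13 semitones

A3 at fret 8 → F4 (MIDI 65); D3 at fret 2 → E3 (MIDI 52).
65 − 52 = 13, so the two pitches are 13 semitones apart, with F4 the higher.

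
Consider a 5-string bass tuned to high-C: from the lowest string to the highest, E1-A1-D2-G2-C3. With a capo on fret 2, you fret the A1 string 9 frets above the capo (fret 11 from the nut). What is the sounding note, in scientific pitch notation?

G#2

The capo raises the open A1 by 2 semitones to B1; fretting 9 more gives A1 + 2 + 9 = A1 + 11 semitones = G#2.
(Also written Ab.)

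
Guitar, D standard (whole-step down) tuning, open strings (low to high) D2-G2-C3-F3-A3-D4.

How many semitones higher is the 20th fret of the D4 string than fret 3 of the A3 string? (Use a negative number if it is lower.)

22 semitones

D4 at fret 20 → A♯5 (MIDI 82); A3 at fret 3 → C4 (MIDI 60).
82 − 60 = 22, so the two pitches are 22 semitones apart.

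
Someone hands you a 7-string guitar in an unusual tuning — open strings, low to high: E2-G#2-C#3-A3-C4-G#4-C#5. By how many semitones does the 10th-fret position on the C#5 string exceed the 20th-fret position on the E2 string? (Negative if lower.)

23 semitones

C#5 at fret 10 → B5 (MIDI 83); E2 at fret 20 → C4 (MIDI 60).
83 − 60 = 23, so the two pitches are 23 semitones apart.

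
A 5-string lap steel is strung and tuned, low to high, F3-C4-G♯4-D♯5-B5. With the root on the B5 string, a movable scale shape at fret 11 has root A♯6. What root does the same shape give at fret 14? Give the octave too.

Moving from fret 11 to fret 14 shifts the root by 3 semitones.
A♯6 up 3 semitones is C♯7.

C♯7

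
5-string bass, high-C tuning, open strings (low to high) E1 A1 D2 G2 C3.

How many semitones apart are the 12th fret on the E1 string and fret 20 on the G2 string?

E1 at fret 12 → E2 (MIDI 40); G2 at fret 20 → D#4 (MIDI 63).
40 − 63 = -23, so the two pitches are 23 semitones apart, with D#4 the higher.

23 semitones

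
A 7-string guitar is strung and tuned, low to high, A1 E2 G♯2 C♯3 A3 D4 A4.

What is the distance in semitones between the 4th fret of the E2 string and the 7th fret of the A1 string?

E2 at fret 4 → G♯2 (MIDI 44); A1 at fret 7 → E2 (MIDI 40).
44 − 40 = 4, so the two pitches are 4 semitones apart, with G♯2 the higher.

4 semitones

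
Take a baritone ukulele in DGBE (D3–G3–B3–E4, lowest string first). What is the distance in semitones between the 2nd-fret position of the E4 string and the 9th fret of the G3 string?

E4 at fret 2 → F♯4 (MIDI 66); G3 at fret 9 → E4 (MIDI 64).
66 − 64 = 2, so the two pitches are 2 semitones apart, with F♯4 the higher.

2 semitones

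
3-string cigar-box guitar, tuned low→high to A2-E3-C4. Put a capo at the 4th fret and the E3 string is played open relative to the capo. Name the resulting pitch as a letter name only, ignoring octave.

Ab

The capo raises the open E3 by 4 semitones to Ab3; fretting 0 more gives E3 + 4 + 0 = E3 + 4 semitones, landing on Ab.
(Also written G#.)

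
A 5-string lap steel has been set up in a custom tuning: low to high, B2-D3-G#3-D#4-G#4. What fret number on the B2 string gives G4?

G4 is 20 semitones above the open B2 (B–C–C#–D–…–F–F#–G), so it sits at fret 20.

20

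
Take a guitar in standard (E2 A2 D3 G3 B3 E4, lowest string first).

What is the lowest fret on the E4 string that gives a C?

From E4, count semitones up the chromatic scale until reaching C: E–F–F#–G–G#–A–A#–B–C — 8 steps.

8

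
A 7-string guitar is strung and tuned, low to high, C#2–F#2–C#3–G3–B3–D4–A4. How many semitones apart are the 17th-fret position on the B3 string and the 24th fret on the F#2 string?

B3 at fret 17 → E5 (MIDI 76); F#2 at fret 24 → F#4 (MIDI 66).
76 − 66 = 10, so the two pitches are 10 semitones apart, with E5 the higher.

10 semitones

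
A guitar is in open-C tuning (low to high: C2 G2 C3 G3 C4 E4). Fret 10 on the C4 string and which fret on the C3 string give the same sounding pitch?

C4 at fret 10 is C4 + 10 semitones = A♯4.
The open C3 string is 12 semitones below the open C4, so the same pitch on the C3 string lies at fret 10 + 12 = 22.

22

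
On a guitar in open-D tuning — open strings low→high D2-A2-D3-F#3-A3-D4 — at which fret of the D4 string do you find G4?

5

G4 is 5 semitones above the open D4 (D–D#–E–F–F#–G), so it sits at fret 5.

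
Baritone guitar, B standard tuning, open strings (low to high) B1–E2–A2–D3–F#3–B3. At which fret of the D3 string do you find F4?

15

F4 is 15 semitones above the open D3 (D–D#–E–F–…–D#–E–F), so it sits at fret 15.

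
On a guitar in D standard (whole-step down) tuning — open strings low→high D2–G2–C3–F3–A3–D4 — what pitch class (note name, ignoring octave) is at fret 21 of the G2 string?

G2 is MIDI 43. Adding 21 gives 64; 64 mod 12 = 4, i.e. E.

E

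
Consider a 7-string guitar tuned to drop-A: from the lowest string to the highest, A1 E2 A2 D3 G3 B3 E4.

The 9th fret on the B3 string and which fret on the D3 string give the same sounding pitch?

B3 at fret 9 is B3 + 9 semitones = G♯4.
The open D3 string is 9 semitones below the open B3, so the same pitch on the D3 string lies at fret 9 + 9 = 18.

18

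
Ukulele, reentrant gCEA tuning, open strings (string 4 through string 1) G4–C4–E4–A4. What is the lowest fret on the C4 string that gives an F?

5

From C4, count semitones up the chromatic scale until reaching F: C–C#–D–D#–E–F — 5 steps.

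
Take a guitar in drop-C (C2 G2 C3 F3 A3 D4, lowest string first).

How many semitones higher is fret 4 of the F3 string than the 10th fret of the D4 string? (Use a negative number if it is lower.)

-15 semitones

F3 at fret 4 → A3 (MIDI 57); D4 at fret 10 → C5 (MIDI 72).
57 − 72 = -15, so the two pitches are 15 semitones apart.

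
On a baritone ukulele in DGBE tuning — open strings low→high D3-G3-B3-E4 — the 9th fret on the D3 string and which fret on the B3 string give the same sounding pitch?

0

D3 at fret 9 is D3 + 9 semitones = B3.
The open B3 string is 9 semitones above the open D3, so the same pitch on the B3 string lies at fret 9 − 9 = 0.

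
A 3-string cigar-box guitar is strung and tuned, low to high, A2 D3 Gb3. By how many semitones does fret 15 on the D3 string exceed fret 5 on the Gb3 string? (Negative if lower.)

D3 at fret 15 → F4 (MIDI 65); Gb3 at fret 5 → B3 (MIDI 59).
65 − 59 = 6, so the two pitches are 6 semitones apart.

6 semitones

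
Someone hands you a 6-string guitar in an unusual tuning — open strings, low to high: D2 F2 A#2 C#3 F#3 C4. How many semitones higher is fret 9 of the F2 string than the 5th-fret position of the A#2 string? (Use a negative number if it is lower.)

-1 semitone

F2 at fret 9 → D3 (MIDI 50); A#2 at fret 5 → D#3 (MIDI 51).
50 − 51 = -1, so the two pitches are 1 semitone apart.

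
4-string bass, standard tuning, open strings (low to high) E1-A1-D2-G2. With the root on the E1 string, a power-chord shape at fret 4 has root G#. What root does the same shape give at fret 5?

A

Moving from fret 4 to fret 5 shifts the root by 1 semitone.
G# up 1 semitone is A.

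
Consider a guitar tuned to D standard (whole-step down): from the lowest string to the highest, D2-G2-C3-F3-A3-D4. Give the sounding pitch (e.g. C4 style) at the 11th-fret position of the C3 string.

B3

The open C3 string plus 11 semitones: C–C#–D–D#–…–A–A#–B.
No B→C boundary is crossed, so the octave stays at 3.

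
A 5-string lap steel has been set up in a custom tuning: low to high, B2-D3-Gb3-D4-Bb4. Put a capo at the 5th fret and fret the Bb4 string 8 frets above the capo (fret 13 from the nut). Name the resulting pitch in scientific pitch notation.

The capo raises the open Bb4 by 5 semitones to Eb5; fretting 8 more gives Bb4 + 5 + 8 = Bb4 + 13 semitones = B5.

B5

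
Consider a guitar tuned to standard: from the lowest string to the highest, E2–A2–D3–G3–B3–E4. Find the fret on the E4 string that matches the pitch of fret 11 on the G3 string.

G3 at fret 11 is G3 + 11 semitones = F♯4.
The open E4 string is 9 semitones above the open G3, so the same pitch on the E4 string lies at fret 11 − 9 = 2.

2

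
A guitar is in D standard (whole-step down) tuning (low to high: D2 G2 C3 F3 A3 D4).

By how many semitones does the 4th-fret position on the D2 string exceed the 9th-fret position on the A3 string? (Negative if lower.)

D2 at fret 4 → F♯2 (MIDI 42); A3 at fret 9 → F♯4 (MIDI 66).
42 − 66 = -24, so the two pitches are 24 semitones apart.

-24 semitones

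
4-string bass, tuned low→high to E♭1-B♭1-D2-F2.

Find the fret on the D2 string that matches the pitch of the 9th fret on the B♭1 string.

5

B♭1 at fret 9 is B♭1 + 9 semitones = G2.
The open D2 string is 4 semitones above the open B♭1, so the same pitch on the D2 string lies at fret 9 − 4 = 5.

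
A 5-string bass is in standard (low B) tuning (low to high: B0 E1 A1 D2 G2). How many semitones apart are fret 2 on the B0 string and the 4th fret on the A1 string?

B0 at fret 2 → C#1 (MIDI 25); A1 at fret 4 → C#2 (MIDI 37).
25 − 37 = -12, so the two pitches are 12 semitones apart, with C#2 the higher.

12 semitones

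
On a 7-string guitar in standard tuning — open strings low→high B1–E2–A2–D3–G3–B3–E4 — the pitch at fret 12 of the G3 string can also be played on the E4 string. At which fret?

Fret 12 on G3 is MIDI 55 + 12 = 67 (G4). On the E4 string (open MIDI 64), that pitch is 67 − 64 = fret 3.

3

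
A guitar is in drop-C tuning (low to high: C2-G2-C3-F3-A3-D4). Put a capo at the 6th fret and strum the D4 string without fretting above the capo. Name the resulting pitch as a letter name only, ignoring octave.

G#

The capo raises the open D4 by 6 semitones to G#4; fretting 0 more gives D4 + 6 + 0 = D4 + 6 semitones, landing on G#.
(Also written Ab.)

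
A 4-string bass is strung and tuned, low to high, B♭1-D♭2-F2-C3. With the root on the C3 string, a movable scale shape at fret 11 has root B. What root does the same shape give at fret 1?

D♭

Moving from fret 11 to fret 1 shifts the root by -10 semitones.
B down 10 semitones is D♭.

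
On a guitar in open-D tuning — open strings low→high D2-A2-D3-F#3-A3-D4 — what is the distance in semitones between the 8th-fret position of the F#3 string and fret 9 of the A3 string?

4 semitones

F#3 at fret 8 → D4 (MIDI 62); A3 at fret 9 → F#4 (MIDI 66).
62 − 66 = -4, so the two pitches are 4 semitones apart, with F#4 the higher.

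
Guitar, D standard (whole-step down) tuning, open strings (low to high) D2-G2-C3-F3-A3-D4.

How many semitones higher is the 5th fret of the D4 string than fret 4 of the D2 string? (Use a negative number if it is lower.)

D4 at fret 5 → G4 (MIDI 67); D2 at fret 4 → F♯2 (MIDI 42).
67 − 42 = 25, so the two pitches are 25 semitones apart.

25 semitones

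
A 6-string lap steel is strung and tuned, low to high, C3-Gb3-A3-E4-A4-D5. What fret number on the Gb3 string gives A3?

A3 is 3 semitones above the open Gb3 (Gb–G–Ab–A), so it sits at fret 3.

3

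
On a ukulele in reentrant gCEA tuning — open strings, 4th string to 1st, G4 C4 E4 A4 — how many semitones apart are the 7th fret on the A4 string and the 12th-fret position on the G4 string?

A4 at fret 7 → E5 (MIDI 76); G4 at fret 12 → G5 (MIDI 79).
76 − 79 = -3, so the two pitches are 3 semitones apart, with G5 the higher.

3 semitones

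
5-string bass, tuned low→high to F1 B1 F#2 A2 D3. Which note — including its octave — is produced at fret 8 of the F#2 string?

The open F#2 string plus 8 semitones: F#–G–G#–A–A#–B–C–C#–D.
The walk passes from B into C once, so the octave number goes from 2 to 3.

D3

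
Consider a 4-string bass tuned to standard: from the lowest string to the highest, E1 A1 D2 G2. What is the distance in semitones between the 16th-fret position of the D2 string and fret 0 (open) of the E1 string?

26 semitones

D2 at fret 16 → F#3 (MIDI 54); E1 at fret 0 → E1 (MIDI 28).
54 − 28 = 26, so the two pitches are 26 semitones apart, with F#3 the higher.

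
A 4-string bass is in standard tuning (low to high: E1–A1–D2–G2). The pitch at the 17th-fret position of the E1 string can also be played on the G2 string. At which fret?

2

Fret 17 on E1 is MIDI 28 + 17 = 45 (A2). On the G2 string (open MIDI 43), that pitch is 45 − 43 = fret 2.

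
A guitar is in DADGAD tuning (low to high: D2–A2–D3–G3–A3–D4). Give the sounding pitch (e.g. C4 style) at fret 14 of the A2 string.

B3

Each fret is one semitone, so A2 + 14 = B3.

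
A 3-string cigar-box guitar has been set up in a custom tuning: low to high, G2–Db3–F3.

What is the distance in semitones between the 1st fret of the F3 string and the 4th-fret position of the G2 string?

7 semitones

F3 at fret 1 → Gb3 (MIDI 54); G2 at fret 4 → B2 (MIDI 47).
54 − 47 = 7, so the two pitches are 7 semitones apart, with Gb3 the higher.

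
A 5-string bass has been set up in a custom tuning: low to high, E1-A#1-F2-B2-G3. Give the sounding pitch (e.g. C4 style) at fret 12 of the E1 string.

Each fret is one semitone, so E1 + 12 = E2.

E2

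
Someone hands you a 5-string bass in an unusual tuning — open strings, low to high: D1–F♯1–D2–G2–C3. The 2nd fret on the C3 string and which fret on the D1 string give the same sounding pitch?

C3 at fret 2 is C3 + 2 semitones = D3.
The open D1 string is 22 semitones below the open C3, so the same pitch on the D1 string lies at fret 2 + 22 = 24.

24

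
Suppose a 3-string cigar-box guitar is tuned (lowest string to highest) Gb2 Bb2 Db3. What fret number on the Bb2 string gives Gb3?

8

Gb3 is 8 semitones above the open Bb2 (Bb–B–C–Db–D–Eb–E–F–Gb), so it sits at fret 8.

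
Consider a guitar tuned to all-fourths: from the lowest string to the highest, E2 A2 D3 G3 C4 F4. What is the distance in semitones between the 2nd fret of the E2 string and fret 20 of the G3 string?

33 semitones

E2 at fret 2 → F#2 (MIDI 42); G3 at fret 20 → D#5 (MIDI 75).
42 − 75 = -33, so the two pitches are 33 semitones apart, with D#5 the higher.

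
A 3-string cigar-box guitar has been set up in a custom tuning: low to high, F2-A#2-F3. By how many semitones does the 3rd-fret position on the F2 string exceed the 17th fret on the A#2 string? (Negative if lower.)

-19 semitones

F2 at fret 3 → G#2 (MIDI 44); A#2 at fret 17 → D#4 (MIDI 63).
44 − 63 = -19, so the two pitches are 19 semitones apart.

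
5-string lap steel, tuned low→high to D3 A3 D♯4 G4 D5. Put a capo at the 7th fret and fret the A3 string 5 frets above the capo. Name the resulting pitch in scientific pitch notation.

A4

The capo raises the open A3 by 7 semitones to E4; fretting 5 more gives A3 + 7 + 5 = A3 + 12 semitones = A4.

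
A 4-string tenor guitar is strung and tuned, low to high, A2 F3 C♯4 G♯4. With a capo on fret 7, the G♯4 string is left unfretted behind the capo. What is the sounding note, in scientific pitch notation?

D♯5

The capo raises the open G♯4 by 7 semitones to D♯5; fretting 0 more gives G♯4 + 7 + 0 = G♯4 + 7 semitones = D♯5.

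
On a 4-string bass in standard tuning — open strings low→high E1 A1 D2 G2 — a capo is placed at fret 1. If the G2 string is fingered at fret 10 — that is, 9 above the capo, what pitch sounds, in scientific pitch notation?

F3

The capo raises the open G2 by 1 semitone to G#2; fretting 9 more gives G2 + 1 + 9 = G2 + 10 semitones = F3.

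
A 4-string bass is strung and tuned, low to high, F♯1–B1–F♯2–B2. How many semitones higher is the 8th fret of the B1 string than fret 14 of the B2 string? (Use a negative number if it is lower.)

-18 semitones

B1 at fret 8 → G2 (MIDI 43); B2 at fret 14 → C♯4 (MIDI 61).
43 − 61 = -18, so the two pitches are 18 semitones apart.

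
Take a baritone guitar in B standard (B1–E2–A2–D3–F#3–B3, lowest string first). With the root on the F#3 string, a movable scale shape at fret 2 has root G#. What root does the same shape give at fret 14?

G#

Moving from fret 2 to fret 14 shifts the root by 12 semitones.
G# up 12 semitones is G#.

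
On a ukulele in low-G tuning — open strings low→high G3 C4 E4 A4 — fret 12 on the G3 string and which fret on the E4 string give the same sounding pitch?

3

G3 at fret 12 is G3 + 12 semitones = G4.
The open E4 string is 9 semitones above the open G3, so the same pitch on the E4 string lies at fret 12 − 9 = 3.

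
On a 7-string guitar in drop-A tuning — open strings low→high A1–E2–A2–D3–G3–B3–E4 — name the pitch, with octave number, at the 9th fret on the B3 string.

B3 is MIDI 59. Adding 9 gives 68, which is G#4.

G#4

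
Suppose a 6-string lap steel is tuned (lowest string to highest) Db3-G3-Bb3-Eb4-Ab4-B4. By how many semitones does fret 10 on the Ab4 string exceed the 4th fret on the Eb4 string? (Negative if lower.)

11 semitones

Ab4 at fret 10 → Gb5 (MIDI 78); Eb4 at fret 4 → G4 (MIDI 67).
78 − 67 = 11, so the two pitches are 11 semitones apart.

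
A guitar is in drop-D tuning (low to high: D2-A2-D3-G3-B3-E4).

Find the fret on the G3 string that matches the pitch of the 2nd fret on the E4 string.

11

E4 at fret 2 is E4 + 2 semitones = F#4.
The open G3 string is 9 semitones below the open E4, so the same pitch on the G3 string lies at fret 2 + 9 = 11.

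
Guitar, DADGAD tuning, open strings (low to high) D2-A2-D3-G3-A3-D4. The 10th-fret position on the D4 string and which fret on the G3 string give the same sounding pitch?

17

Fret 10 on D4 is MIDI 62 + 10 = 72 (C5). On the G3 string (open MIDI 55), that pitch is 72 − 55 = fret 17.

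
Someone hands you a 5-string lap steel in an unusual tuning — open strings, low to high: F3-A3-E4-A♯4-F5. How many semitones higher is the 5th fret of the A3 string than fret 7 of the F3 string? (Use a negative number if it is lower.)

A3 at fret 5 → D4 (MIDI 62); F3 at fret 7 → C4 (MIDI 60).
62 − 60 = 2, so the two pitches are 2 semitones apart.

2 semitones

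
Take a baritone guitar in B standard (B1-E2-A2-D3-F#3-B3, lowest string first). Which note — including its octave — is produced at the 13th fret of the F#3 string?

Each fret is one semitone, so F#3 + 13 = G4.

G4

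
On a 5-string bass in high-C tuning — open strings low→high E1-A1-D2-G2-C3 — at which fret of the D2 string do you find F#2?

F#2 is 4 semitones above the open D2 (D–D#–E–F–F#), so it sits at fret 4.

4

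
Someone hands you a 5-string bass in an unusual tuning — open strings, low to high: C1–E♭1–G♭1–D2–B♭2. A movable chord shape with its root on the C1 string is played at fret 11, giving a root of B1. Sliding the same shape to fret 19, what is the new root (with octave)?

Moving from fret 11 to fret 19 shifts the root by 8 semitones.
B1 up 8 semitones is G2.

G2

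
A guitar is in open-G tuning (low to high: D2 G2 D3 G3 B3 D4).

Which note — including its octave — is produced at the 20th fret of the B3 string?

B3 is MIDI 59. Adding 20 gives 79, which is G5.

G5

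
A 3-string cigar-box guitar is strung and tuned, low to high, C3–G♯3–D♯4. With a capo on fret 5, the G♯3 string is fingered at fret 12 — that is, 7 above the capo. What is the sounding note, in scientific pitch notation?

The capo raises the open G♯3 by 5 semitones to C♯4; fretting 7 more gives G♯3 + 5 + 7 = G♯3 + 12 semitones = G♯4.

G♯4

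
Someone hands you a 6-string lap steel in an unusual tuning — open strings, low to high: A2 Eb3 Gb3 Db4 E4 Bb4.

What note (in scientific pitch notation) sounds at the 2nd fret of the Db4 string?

Eb4

Db4 is MIDI 61. Adding 2 gives 63, which is Eb4.
(Equivalently spelled D#4.)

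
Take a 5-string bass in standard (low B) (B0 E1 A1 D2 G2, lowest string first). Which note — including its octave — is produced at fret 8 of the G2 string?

The open G2 string plus 8 semitones: G–G#–A–A#–B–C–C#–D–D#.
The walk passes from B into C once, so the octave number goes from 2 to 3.
(Equivalently spelled E♭3.)

D♯3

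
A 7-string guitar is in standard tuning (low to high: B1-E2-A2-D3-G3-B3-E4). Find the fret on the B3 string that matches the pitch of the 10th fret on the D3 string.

1

D3 at fret 10 is D3 + 10 semitones = C4.
The open B3 string is 9 semitones above the open D3, so the same pitch on the B3 string lies at fret 10 − 9 = 1.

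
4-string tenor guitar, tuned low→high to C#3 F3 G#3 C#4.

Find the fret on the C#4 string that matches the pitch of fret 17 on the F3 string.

F3 at fret 17 is F3 + 17 semitones = A#4.
The open C#4 string is 8 semitones above the open F3, so the same pitch on the C#4 string lies at fret 17 − 8 = 9.

9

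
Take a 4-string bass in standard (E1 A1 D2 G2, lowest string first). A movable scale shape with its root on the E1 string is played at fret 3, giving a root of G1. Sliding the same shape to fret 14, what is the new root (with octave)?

Moving from fret 3 to fret 14 shifts the root by 11 semitones.
G1 up 11 semitones is F#2.

F#2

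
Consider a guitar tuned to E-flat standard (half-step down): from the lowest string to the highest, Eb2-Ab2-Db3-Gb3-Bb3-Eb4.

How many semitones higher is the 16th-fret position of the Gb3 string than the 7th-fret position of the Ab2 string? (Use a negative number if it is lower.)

Gb3 at fret 16 → Bb4 (MIDI 70); Ab2 at fret 7 → Eb3 (MIDI 51).
70 − 51 = 19, so the two pitches are 19 semitones apart.

19 semitones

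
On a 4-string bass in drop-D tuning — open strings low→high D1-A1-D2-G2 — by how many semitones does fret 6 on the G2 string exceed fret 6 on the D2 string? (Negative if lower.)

G2 at fret 6 → C#3 (MIDI 49); D2 at fret 6 → G#2 (MIDI 44).
49 − 44 = 5, so the two pitches are 5 semitones apart.

5 semitones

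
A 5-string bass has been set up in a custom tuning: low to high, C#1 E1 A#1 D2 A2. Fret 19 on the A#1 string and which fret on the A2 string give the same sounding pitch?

8

A#1 at fret 19 is A#1 + 19 semitones = F3.
The open A2 string is 11 semitones above the open A#1, so the same pitch on the A2 string lies at fret 19 − 11 = 8.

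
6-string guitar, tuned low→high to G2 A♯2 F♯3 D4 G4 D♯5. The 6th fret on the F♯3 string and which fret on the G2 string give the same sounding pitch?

17

Fret 6 on F♯3 is MIDI 54 + 6 = 60 (C4). On the G2 string (open MIDI 43), that pitch is 60 − 43 = fret 17.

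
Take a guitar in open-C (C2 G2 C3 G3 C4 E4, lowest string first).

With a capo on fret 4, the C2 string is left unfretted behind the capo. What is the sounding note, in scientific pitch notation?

E2

The capo raises the open C2 by 4 semitones to E2; fretting 0 more gives C2 + 4 + 0 = C2 + 4 semitones = E2.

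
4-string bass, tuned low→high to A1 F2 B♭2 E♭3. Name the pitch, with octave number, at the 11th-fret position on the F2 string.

The open F2 string plus 11 semitones: F–Gb–G–Ab–…–D–Eb–E.
The walk passes from B into C once, so the octave number goes from 2 to 3.

E3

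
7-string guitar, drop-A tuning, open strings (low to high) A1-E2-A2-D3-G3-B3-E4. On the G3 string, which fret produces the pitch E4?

E4 is 9 semitones above the open G3 (G–G#–A–A#–B–C–C#–D–D#–E), so it sits at fret 9.

9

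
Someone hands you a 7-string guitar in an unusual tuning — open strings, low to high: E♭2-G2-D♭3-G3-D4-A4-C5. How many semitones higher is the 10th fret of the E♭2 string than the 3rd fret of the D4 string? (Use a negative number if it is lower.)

E♭2 at fret 10 → D♭3 (MIDI 49); D4 at fret 3 → F4 (MIDI 65).
49 − 65 = -16, so the two pitches are 16 semitones apart.

-16 semitones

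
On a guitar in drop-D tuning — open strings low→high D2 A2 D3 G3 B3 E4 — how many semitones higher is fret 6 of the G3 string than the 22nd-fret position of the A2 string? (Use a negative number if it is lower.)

G3 at fret 6 → C#4 (MIDI 61); A2 at fret 22 → G4 (MIDI 67).
61 − 67 = -6, so the two pitches are 6 semitones apart.

-6 semitones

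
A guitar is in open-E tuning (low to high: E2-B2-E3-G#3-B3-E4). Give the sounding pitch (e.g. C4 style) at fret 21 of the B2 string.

Each fret is one semitone, so B2 + 21 = G#4.

G#4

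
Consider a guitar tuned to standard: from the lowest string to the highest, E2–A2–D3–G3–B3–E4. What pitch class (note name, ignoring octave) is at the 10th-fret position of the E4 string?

The open E4 string plus 10 semitones: E–F–F#–G–…–C–C#–D.

D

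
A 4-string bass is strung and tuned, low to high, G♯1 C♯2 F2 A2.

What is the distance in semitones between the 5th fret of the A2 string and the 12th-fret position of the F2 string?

A2 at fret 5 → D3 (MIDI 50); F2 at fret 12 → F3 (MIDI 53).
50 − 53 = -3, so the two pitches are 3 semitones apart, with F3 the higher.

3 semitones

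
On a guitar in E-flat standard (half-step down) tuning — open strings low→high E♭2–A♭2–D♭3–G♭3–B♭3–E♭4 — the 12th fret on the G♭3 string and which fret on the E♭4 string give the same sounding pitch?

3

G♭3 at fret 12 is G♭3 + 12 semitones = G♭4.
The open E♭4 string is 9 semitones above the open G♭3, so the same pitch on the E♭4 string lies at fret 12 − 9 = 3.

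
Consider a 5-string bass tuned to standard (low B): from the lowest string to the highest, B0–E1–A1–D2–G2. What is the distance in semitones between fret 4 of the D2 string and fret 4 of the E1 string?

D2 at fret 4 → F#2 (MIDI 42); E1 at fret 4 → G#1 (MIDI 32).
42 − 32 = 10, so the two pitches are 10 semitones apart, with F#2 the higher.

10 semitones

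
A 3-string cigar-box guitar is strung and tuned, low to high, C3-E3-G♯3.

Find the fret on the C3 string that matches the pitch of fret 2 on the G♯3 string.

10

Fret 2 on G♯3 is MIDI 56 + 2 = 58 (A♯3). On the C3 string (open MIDI 48), that pitch is 58 − 48 = fret 10.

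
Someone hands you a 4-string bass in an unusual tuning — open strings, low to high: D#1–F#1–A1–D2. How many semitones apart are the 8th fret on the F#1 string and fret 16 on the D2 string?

16 semitones

F#1 at fret 8 → D2 (MIDI 38); D2 at fret 16 → F#3 (MIDI 54).
38 − 54 = -16, so the two pitches are 16 semitones apart, with F#3 the higher.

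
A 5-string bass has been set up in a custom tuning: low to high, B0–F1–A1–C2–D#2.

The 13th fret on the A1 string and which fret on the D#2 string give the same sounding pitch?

Fret 13 on A1 is MIDI 33 + 13 = 46 (A#2). On the D#2 string (open MIDI 39), that pitch is 46 − 39 = fret 7.

7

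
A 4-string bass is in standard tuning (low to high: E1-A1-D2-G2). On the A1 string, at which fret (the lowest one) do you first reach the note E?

From A1, count semitones up the chromatic scale until reaching E: A–A#–B–C–C#–D–D#–E — 7 steps.

7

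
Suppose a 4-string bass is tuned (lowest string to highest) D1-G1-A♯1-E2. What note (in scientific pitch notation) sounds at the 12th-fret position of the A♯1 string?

A♯2

Each fret is one semitone, so A♯1 + 12 = A♯2.
(Equivalently spelled B♭2.)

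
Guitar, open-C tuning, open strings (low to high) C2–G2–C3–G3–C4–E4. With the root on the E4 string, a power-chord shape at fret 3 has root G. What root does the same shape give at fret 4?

G♯

Moving from fret 3 to fret 4 shifts the root by 1 semitone.
G up 1 semitone is G♯.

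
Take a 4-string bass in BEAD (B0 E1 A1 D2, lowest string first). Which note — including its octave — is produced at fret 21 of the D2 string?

B3

D2 is MIDI 38. Adding 21 gives 59, which is B3.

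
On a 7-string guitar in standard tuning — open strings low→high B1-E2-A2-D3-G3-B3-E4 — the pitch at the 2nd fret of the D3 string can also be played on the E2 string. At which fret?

12

Fret 2 on D3 is MIDI 50 + 2 = 52 (E3). On the E2 string (open MIDI 40), that pitch is 52 − 40 = fret 12.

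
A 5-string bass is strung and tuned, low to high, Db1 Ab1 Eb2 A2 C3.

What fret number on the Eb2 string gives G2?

G2 is 4 semitones above the open Eb2 (Eb–E–F–Gb–G), so it sits at fret 4.

4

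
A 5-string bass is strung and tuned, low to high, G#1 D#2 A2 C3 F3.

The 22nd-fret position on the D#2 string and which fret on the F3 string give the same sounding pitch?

Fret 22 on D#2 is MIDI 39 + 22 = 61 (C#4). On the F3 string (open MIDI 53), that pitch is 61 − 53 = fret 8.

8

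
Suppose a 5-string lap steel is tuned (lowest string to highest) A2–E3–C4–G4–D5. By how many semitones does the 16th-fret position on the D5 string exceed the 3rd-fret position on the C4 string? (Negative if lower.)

27 semitones

D5 at fret 16 → G♭6 (MIDI 90); C4 at fret 3 → E♭4 (MIDI 63).
90 − 63 = 27, so the two pitches are 27 semitones apart.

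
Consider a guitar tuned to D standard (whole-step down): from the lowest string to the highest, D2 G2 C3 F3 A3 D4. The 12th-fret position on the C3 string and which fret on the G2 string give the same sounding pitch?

Fret 12 on C3 is MIDI 48 + 12 = 60 (C4). On the G2 string (open MIDI 43), that pitch is 60 − 43 = fret 17.

17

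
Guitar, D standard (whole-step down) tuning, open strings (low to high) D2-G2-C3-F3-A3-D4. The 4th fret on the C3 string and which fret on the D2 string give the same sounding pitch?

Fret 4 on C3 is MIDI 48 + 4 = 52 (E3). On the D2 string (open MIDI 38), that pitch is 52 − 38 = fret 14.

14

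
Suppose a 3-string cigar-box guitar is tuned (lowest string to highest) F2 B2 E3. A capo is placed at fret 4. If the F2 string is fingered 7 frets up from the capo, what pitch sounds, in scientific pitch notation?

E3

The capo raises the open F2 by 4 semitones to A2; fretting 7 more gives F2 + 4 + 7 = F2 + 11 semitones = E3.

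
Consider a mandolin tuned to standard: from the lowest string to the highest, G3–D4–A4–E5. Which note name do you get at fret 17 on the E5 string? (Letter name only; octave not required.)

E5 is MIDI 76. Adding 17 gives 93; 93 mod 12 = 9, i.e. A.

A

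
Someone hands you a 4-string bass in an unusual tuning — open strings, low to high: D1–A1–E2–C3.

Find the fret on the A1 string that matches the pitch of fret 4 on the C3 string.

19

C3 at fret 4 is C3 + 4 semitones = E3.
The open A1 string is 15 semitones below the open C3, so the same pitch on the A1 string lies at fret 4 + 15 = 19.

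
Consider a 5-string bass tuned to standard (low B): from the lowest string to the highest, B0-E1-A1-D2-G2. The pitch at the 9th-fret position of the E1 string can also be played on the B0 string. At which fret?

14

E1 at fret 9 is E1 + 9 semitones = C♯2.
The open B0 string is 5 semitones below the open E1, so the same pitch on the B0 string lies at fret 9 + 5 = 14.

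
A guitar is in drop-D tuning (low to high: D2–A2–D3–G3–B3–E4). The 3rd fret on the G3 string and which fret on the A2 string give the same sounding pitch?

G3 at fret 3 is G3 + 3 semitones = A#3.
The open A2 string is 10 semitones below the open G3, so the same pitch on the A2 string lies at fret 3 + 10 = 13.

13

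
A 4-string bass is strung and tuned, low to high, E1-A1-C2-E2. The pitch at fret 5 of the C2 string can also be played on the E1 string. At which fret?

13

Fret 5 on C2 is MIDI 36 + 5 = 41 (F2). On the E1 string (open MIDI 28), that pitch is 41 − 28 = fret 13.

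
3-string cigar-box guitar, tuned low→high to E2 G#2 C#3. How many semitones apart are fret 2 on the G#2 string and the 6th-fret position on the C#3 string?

G#2 at fret 2 → A#2 (MIDI 46); C#3 at fret 6 → G3 (MIDI 55).
46 − 55 = -9, so the two pitches are 9 semitones apart, with G3 the higher.

9 semitones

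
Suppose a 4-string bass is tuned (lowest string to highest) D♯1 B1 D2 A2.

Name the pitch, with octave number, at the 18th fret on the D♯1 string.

A2

Each fret is one semitone, so D♯1 + 18 = A2.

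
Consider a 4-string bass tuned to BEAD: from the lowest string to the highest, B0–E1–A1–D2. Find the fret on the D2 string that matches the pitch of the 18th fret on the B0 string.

Fret 18 on B0 is MIDI 23 + 18 = 41 (F2). On the D2 string (open MIDI 38), that pitch is 41 − 38 = fret 3.

3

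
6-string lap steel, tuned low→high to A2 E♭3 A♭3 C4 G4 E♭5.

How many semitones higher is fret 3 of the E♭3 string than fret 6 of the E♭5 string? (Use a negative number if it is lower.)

-27 semitones

E♭3 at fret 3 → G♭3 (MIDI 54); E♭5 at fret 6 → A5 (MIDI 81).
54 − 81 = -27, so the two pitches are 27 semitones apart.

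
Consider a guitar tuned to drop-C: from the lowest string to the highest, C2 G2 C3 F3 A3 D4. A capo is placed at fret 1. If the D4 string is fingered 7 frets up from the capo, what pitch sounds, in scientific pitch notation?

A♯4

The capo raises the open D4 by 1 semitone to D♯4; fretting 7 more gives D4 + 1 + 7 = D4 + 8 semitones = A♯4.
(Also written B♭.)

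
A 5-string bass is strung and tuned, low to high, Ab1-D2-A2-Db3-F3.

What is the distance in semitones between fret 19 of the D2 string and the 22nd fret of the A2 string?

D2 at fret 19 → A3 (MIDI 57); A2 at fret 22 → G4 (MIDI 67).
57 − 67 = -10, so the two pitches are 10 semitones apart, with G4 the higher.

10 semitones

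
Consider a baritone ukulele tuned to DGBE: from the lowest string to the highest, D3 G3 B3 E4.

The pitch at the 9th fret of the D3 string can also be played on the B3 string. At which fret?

D3 at fret 9 is D3 + 9 semitones = B3.
The open B3 string is 9 semitones above the open D3, so the same pitch on the B3 string lies at fret 9 − 9 = 0.

0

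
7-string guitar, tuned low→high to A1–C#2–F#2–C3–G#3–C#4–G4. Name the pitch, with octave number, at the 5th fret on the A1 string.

A1 is MIDI 33. Adding 5 gives 38, which is D2.

D2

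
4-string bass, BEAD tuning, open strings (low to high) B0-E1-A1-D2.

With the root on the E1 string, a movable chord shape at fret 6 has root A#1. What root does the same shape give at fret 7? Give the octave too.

Moving from fret 6 to fret 7 shifts the root by 1 semitone.
A#1 up 1 semitone is B1.

B1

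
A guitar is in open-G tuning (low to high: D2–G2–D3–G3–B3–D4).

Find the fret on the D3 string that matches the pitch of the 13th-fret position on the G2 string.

G2 at fret 13 is G2 + 13 semitones = G#3.
The open D3 string is 7 semitones above the open G2, so the same pitch on the D3 string lies at fret 13 − 7 = 6.

6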